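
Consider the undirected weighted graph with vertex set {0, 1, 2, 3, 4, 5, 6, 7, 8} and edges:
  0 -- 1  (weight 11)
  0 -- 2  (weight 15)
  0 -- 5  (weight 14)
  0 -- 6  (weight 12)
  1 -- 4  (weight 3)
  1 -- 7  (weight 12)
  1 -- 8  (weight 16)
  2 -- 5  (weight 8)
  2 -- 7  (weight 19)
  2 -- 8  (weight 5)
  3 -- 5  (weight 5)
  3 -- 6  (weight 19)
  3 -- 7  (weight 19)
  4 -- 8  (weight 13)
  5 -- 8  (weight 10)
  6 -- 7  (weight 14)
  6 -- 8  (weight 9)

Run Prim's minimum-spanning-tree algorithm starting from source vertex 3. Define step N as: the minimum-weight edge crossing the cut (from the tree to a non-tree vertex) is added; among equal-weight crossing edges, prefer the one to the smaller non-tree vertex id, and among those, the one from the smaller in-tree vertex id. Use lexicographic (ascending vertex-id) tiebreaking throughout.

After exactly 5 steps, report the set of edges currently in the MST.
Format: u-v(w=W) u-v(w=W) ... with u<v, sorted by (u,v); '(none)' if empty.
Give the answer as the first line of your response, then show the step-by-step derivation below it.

0-6(w=12) 2-5(w=8) 2-8(w=5) 3-5(w=5) 6-8(w=9)

step 1: add edge 3-5 (w=5); MST = {3-5(w=5)}
step 2: add edge 2-5 (w=8); MST = {2-5(w=8) 3-5(w=5)}
step 3: add edge 2-8 (w=5); MST = {2-5(w=8) 2-8(w=5) 3-5(w=5)}
step 4: add edge 6-8 (w=9); MST = {2-5(w=8) 2-8(w=5) 3-5(w=5) 6-8(w=9)}
step 5: add edge 0-6 (w=12); MST = {0-6(w=12) 2-5(w=8) 2-8(w=5) 3-5(w=5) 6-8(w=9)}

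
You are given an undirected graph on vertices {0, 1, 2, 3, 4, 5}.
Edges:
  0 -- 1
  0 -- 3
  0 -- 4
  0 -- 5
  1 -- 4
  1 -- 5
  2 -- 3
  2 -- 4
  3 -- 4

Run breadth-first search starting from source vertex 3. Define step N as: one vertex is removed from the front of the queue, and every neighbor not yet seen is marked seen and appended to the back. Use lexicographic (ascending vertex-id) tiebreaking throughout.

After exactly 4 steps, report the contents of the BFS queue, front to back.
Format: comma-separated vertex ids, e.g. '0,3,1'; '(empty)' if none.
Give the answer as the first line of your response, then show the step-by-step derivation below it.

1,5

step 1: dequeue 3; queue=[0,2,4]; order=3
step 2: dequeue 0; queue=[2,4,1,5]; order=3,0
step 3: dequeue 2; queue=[4,1,5]; order=3,0,2
step 4: dequeue 4; queue=[1,5]; order=3,0,2,4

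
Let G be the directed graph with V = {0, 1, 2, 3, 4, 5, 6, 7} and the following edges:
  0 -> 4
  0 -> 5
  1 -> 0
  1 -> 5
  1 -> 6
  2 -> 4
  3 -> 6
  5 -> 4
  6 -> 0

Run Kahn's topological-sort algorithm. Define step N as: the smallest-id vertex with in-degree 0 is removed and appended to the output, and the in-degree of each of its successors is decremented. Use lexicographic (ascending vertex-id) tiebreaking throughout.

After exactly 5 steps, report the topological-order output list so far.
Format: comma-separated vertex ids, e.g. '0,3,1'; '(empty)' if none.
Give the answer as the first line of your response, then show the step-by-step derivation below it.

1,2,3,6,0

step 1: output 1; order=[1]; indeg=(1,0,0,0,3,1,1,0)
step 2: output 2; order=[1,2]; indeg=(1,0,0,0,2,1,1,0)
step 3: output 3; order=[1,2,3]; indeg=(1,0,0,0,2,1,0,0)
step 4: output 6; order=[1,2,3,6]; indeg=(0,0,0,0,2,1,0,0)
step 5: output 0; order=[1,2,3,6,0]; indeg=(0,0,0,0,1,0,0,0)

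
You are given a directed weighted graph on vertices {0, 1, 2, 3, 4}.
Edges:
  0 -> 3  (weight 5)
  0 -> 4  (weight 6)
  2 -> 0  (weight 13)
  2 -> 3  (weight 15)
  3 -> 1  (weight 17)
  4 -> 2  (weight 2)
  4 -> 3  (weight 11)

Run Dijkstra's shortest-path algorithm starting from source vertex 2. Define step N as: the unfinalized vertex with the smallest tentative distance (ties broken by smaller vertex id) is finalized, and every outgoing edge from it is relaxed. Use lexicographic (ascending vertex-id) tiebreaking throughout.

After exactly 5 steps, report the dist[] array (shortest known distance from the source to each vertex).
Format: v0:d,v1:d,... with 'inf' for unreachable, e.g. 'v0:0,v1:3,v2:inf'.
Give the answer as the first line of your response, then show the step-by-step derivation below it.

v0:13,v1:32,v2:0,v3:15,v4:19

step 1: dist = v0:13,v1:inf,v2:0,v3:15,v4:inf
step 2: dist = v0:13,v1:inf,v2:0,v3:15,v4:19
step 3: dist = v0:13,v1:32,v2:0,v3:15,v4:19
step 4: dist = v0:13,v1:32,v2:0,v3:15,v4:19
step 5: dist = v0:13,v1:32,v2:0,v3:15,v4:19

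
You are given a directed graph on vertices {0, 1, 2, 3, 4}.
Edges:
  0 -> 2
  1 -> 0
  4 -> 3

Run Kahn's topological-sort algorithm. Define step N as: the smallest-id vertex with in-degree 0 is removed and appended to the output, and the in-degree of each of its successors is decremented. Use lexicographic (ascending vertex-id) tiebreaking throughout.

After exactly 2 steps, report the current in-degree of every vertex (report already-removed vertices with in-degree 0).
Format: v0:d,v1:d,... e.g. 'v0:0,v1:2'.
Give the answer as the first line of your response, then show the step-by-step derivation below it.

v0:0,v1:0,v2:0,v3:1,v4:0

step 1: output 1; order=[1]; indeg=(0,0,1,1,0)
step 2: output 0; order=[1,0]; indeg=(0,0,0,1,0)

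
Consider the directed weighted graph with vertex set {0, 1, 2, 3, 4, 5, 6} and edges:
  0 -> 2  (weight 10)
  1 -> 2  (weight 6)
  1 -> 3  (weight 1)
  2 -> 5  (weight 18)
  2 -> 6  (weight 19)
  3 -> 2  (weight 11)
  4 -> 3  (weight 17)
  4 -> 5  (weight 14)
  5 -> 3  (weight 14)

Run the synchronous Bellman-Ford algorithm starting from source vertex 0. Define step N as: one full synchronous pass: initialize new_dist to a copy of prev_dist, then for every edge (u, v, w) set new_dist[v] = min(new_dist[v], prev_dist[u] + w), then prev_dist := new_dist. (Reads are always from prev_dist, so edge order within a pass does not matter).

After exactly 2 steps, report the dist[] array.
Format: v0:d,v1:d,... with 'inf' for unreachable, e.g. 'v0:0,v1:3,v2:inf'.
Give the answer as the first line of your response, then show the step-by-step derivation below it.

v0:0,v1:inf,v2:10,v3:inf,v4:inf,v5:28,v6:29

step 1: dist = v0:0,v1:inf,v2:10,v3:inf,v4:inf,v5:inf,v6:inf
step 2: dist = v0:0,v1:inf,v2:10,v3:inf,v4:inf,v5:28,v6:29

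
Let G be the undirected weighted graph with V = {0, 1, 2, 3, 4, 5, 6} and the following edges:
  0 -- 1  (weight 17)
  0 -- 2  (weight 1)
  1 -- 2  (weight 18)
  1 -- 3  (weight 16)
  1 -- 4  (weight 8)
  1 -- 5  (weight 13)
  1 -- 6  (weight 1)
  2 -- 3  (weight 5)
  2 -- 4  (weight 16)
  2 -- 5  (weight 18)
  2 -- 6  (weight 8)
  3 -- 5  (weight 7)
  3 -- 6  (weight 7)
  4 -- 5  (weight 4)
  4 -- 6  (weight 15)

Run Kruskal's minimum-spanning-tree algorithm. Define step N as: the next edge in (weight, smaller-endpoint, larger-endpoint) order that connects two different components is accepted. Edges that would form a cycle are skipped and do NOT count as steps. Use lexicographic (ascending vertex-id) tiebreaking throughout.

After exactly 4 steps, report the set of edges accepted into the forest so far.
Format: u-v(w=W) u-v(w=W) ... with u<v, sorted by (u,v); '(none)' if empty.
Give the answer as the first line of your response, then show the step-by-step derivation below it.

0-2(w=1) 1-6(w=1) 2-3(w=5) 4-5(w=4)

step 1: add edge 0-2 (w=1); MST = {0-2(w=1)}
step 2: add edge 1-6 (w=1); MST = {0-2(w=1) 1-6(w=1)}
step 3: add edge 4-5 (w=4); MST = {0-2(w=1) 1-6(w=1) 4-5(w=4)}
step 4: add edge 2-3 (w=5); MST = {0-2(w=1) 1-6(w=1) 2-3(w=5) 4-5(w=4)}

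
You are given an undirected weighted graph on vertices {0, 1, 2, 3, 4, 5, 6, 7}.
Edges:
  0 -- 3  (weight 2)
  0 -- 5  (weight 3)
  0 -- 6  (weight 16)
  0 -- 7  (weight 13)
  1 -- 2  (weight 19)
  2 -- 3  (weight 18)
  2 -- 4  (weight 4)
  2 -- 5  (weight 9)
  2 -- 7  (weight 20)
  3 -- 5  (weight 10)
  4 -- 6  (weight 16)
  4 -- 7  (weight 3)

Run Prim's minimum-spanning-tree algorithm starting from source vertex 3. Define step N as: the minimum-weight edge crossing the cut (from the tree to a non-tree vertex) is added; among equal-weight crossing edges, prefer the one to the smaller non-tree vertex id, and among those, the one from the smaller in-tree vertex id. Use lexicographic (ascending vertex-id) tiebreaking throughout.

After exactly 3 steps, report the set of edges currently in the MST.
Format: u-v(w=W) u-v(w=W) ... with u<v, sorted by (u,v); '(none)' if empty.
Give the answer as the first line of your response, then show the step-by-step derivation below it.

0-3(w=2) 0-5(w=3) 2-5(w=9)

step 1: add edge 0-3 (w=2); MST = {0-3(w=2)}
step 2: add edge 0-5 (w=3); MST = {0-3(w=2) 0-5(w=3)}
step 3: add edge 2-5 (w=9); MST = {0-3(w=2) 0-5(w=3) 2-5(w=9)}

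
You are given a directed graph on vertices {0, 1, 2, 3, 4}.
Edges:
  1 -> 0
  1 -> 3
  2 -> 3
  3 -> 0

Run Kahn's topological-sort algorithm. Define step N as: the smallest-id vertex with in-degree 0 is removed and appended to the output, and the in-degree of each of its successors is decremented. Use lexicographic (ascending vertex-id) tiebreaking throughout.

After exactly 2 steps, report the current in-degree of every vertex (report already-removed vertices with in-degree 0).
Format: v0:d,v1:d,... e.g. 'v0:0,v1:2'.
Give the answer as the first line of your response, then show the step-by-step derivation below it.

v0:1,v1:0,v2:0,v3:0,v4:0

step 1: output 1; order=[1]; indeg=(1,0,0,1,0)
step 2: output 2; order=[1,2]; indeg=(1,0,0,0,0)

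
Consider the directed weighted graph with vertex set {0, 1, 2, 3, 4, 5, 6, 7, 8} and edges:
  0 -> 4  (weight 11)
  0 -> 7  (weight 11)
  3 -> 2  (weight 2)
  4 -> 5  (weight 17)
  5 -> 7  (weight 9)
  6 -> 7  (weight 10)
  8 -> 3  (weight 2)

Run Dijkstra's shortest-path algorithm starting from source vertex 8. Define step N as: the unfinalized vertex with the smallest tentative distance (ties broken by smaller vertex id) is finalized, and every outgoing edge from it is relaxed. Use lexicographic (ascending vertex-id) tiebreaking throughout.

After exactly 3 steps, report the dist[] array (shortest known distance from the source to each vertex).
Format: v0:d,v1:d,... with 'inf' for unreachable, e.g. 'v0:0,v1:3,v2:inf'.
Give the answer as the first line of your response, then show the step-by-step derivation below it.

v0:inf,v1:inf,v2:4,v3:2,v4:inf,v5:inf,v6:inf,v7:inf,v8:0

step 1: dist = v0:inf,v1:inf,v2:inf,v3:2,v4:inf,v5:inf,v6:inf,v7:inf,v8:0
step 2: dist = v0:inf,v1:inf,v2:4,v3:2,v4:inf,v5:inf,v6:inf,v7:inf,v8:0
step 3: dist = v0:inf,v1:inf,v2:4,v3:2,v4:inf,v5:inf,v6:inf,v7:inf,v8:0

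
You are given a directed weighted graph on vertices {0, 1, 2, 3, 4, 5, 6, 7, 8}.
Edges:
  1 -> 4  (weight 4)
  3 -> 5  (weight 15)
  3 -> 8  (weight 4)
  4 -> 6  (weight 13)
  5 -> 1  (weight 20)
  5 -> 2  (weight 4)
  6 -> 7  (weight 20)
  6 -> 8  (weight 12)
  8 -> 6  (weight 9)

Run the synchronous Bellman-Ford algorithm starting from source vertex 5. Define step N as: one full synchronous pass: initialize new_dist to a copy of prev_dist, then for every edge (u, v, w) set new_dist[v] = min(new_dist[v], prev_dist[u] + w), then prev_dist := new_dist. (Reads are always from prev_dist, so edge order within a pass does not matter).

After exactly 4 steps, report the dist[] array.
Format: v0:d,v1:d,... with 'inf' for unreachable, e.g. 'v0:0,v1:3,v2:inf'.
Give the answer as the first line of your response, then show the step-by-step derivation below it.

v0:inf,v1:20,v2:4,v3:inf,v4:24,v5:0,v6:37,v7:57,v8:49

step 1: dist = v0:inf,v1:20,v2:4,v3:inf,v4:inf,v5:0,v6:inf,v7:inf,v8:inf
step 2: dist = v0:inf,v1:20,v2:4,v3:inf,v4:24,v5:0,v6:inf,v7:inf,v8:inf
step 3: dist = v0:inf,v1:20,v2:4,v3:inf,v4:24,v5:0,v6:37,v7:inf,v8:inf
step 4: dist = v0:inf,v1:20,v2:4,v3:inf,v4:24,v5:0,v6:37,v7:57,v8:49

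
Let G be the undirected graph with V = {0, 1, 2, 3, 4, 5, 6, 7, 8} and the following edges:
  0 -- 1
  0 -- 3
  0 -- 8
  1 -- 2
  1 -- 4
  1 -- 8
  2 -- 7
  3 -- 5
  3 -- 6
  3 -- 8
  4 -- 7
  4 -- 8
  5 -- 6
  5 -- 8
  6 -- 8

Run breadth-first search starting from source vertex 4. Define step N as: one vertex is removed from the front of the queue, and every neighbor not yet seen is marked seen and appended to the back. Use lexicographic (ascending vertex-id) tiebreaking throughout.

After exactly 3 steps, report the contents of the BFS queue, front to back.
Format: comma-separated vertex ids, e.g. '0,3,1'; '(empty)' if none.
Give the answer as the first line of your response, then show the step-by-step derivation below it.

8,0,2

step 1: dequeue 4; queue=[1,7,8]; order=4
step 2: dequeue 1; queue=[7,8,0,2]; order=4,1
step 3: dequeue 7; queue=[8,0,2]; order=4,1,7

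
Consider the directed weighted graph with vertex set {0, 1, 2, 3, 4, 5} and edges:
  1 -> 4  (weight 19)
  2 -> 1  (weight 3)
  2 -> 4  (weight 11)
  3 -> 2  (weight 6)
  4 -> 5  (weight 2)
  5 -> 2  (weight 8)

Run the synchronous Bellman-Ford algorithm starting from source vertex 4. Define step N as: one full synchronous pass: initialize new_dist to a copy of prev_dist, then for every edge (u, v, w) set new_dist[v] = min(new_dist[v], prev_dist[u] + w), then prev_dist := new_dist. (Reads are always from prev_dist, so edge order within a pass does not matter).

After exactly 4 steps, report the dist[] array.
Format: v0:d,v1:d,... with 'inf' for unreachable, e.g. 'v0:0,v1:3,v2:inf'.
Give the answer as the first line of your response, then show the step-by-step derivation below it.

v0:inf,v1:13,v2:10,v3:inf,v4:0,v5:2

step 1: dist = v0:inf,v1:inf,v2:inf,v3:inf,v4:0,v5:2
step 2: dist = v0:inf,v1:inf,v2:10,v3:inf,v4:0,v5:2
step 3: dist = v0:inf,v1:13,v2:10,v3:inf,v4:0,v5:2
step 4: dist = v0:inf,v1:13,v2:10,v3:inf,v4:0,v5:2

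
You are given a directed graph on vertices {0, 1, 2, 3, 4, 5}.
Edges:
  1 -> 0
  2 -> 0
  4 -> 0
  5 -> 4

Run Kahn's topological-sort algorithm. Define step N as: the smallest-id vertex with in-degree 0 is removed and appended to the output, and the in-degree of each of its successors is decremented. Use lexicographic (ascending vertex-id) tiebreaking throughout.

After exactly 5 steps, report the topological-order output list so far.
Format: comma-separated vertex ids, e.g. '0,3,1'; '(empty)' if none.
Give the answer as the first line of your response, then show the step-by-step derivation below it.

1,2,3,5,4

step 1: output 1; order=[1]; indeg=(2,0,0,0,1,0)
step 2: output 2; order=[1,2]; indeg=(1,0,0,0,1,0)
step 3: output 3; order=[1,2,3]; indeg=(1,0,0,0,1,0)
step 4: output 5; order=[1,2,3,5]; indeg=(1,0,0,0,0,0)
step 5: output 4; order=[1,2,3,5,4]; indeg=(0,0,0,0,0,0)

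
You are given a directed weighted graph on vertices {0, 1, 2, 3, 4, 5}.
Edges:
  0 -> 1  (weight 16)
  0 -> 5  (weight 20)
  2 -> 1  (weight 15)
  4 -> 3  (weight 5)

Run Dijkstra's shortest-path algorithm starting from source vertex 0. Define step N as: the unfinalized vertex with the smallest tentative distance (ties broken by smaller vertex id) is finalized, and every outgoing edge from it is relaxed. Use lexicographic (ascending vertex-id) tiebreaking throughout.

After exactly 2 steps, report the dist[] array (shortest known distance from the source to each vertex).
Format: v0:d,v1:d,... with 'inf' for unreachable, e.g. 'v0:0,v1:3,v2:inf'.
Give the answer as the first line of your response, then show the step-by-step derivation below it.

v0:0,v1:16,v2:inf,v3:inf,v4:inf,v5:20

step 1: dist = v0:0,v1:16,v2:inf,v3:inf,v4:inf,v5:20
step 2: dist = v0:0,v1:16,v2:inf,v3:inf,v4:inf,v5:20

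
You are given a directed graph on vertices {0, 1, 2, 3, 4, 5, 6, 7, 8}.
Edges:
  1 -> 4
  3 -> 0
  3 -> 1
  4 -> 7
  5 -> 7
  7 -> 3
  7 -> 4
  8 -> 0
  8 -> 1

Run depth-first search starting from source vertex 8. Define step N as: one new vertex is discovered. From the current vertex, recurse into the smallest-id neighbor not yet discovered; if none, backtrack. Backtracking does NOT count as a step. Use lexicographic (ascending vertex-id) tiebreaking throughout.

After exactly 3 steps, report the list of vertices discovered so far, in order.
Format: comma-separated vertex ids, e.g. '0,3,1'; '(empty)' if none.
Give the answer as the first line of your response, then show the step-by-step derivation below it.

8,0,1

step 1: discover 8; path=8; order=8
step 2: discover 0; path=8>0; order=8,0
step 3: discover 1; path=8>1; order=8,0,1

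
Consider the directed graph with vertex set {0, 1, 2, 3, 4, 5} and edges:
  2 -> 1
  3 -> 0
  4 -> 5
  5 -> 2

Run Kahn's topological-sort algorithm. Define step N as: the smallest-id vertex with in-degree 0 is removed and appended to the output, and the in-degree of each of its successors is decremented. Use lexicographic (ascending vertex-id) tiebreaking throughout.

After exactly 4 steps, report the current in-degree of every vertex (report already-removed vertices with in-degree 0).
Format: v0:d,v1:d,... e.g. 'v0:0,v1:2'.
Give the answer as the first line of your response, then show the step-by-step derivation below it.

v0:0,v1:1,v2:0,v3:0,v4:0,v5:0

step 1: output 3; order=[3]; indeg=(0,1,1,0,0,1)
step 2: output 0; order=[3,0]; indeg=(0,1,1,0,0,1)
step 3: output 4; order=[3,0,4]; indeg=(0,1,1,0,0,0)
step 4: output 5; order=[3,0,4,5]; indeg=(0,1,0,0,0,0)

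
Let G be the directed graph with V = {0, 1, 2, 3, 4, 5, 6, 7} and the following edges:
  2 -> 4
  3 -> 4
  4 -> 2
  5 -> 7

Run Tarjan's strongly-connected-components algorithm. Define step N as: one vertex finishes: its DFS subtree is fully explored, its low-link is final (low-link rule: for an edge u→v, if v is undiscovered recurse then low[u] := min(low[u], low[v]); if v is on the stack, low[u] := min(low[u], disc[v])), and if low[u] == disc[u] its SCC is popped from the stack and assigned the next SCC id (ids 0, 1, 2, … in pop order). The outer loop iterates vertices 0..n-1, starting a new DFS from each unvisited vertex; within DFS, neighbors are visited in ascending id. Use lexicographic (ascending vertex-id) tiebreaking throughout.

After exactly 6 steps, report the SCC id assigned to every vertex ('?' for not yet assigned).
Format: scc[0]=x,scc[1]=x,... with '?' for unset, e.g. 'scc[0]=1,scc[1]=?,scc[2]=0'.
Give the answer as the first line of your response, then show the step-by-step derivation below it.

scc[0]=0,scc[1]=1,scc[2]=2,scc[3]=3,scc[4]=2,scc[5]=?,scc[6]=?,scc[7]=4

step 1: low=(low[0]=0,low[1]=?,low[2]=?,low[3]=?,low[4]=?,low[5]=?,low[6]=?,low[7]=?); scc=(scc[0]=0,scc[1]=?,scc[2]=?,scc[3]=?,scc[4]=?,scc[5]=?,scc[6]=?,scc[7]=?)
step 2: low=(low[0]=0,low[1]=1,low[2]=?,low[3]=?,low[4]=?,low[5]=?,low[6]=?,low[7]=?); scc=(scc[0]=0,scc[1]=1,scc[2]=?,scc[3]=?,scc[4]=?,scc[5]=?,scc[6]=?,scc[7]=?)
step 3: low=(low[0]=0,low[1]=1,low[2]=2,low[3]=?,low[4]=2,low[5]=?,low[6]=?,low[7]=?); scc=(scc[0]=0,scc[1]=1,scc[2]=?,scc[3]=?,scc[4]=?,scc[5]=?,scc[6]=?,scc[7]=?)
step 4: low=(low[0]=0,low[1]=1,low[2]=2,low[3]=?,low[4]=2,low[5]=?,low[6]=?,low[7]=?); scc=(scc[0]=0,scc[1]=1,scc[2]=2,scc[3]=?,scc[4]=2,scc[5]=?,scc[6]=?,scc[7]=?)
step 5: low=(low[0]=0,low[1]=1,low[2]=2,low[3]=4,low[4]=2,low[5]=?,low[6]=?,low[7]=?); scc=(scc[0]=0,scc[1]=1,scc[2]=2,scc[3]=3,scc[4]=2,scc[5]=?,scc[6]=?,scc[7]=?)
step 6: low=(low[0]=0,low[1]=1,low[2]=2,low[3]=4,low[4]=2,low[5]=5,low[6]=?,low[7]=6); scc=(scc[0]=0,scc[1]=1,scc[2]=2,scc[3]=3,scc[4]=2,scc[5]=?,scc[6]=?,scc[7]=4)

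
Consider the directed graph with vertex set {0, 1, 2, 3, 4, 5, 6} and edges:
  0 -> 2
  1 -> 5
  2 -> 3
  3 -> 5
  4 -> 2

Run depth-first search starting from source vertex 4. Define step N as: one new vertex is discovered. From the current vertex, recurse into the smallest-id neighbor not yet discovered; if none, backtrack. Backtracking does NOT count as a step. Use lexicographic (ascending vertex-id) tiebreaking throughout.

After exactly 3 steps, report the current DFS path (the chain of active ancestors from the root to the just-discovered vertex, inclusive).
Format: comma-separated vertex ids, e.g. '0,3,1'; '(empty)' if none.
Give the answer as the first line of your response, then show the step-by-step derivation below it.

4,2,3

step 1: discover 4; path=4; order=4
step 2: discover 2; path=4>2; order=4,2
step 3: discover 3; path=4>2>3; order=4,2,3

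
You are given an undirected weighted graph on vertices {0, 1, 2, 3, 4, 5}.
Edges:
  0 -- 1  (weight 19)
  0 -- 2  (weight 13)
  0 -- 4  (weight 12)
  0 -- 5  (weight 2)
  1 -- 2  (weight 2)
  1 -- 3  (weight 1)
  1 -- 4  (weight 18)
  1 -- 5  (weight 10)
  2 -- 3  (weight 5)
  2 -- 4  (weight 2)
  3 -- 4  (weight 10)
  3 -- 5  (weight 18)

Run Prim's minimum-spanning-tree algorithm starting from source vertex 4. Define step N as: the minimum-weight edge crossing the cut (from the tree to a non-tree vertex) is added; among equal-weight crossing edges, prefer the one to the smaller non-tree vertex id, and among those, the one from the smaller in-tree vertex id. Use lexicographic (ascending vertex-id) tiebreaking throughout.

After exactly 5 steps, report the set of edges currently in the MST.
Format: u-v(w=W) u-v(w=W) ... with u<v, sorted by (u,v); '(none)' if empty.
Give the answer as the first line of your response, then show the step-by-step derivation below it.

0-5(w=2) 1-2(w=2) 1-3(w=1) 1-5(w=10) 2-4(w=2)

step 1: add edge 2-4 (w=2); MST = {2-4(w=2)}
step 2: add edge 1-2 (w=2); MST = {1-2(w=2) 2-4(w=2)}
step 3: add edge 1-3 (w=1); MST = {1-2(w=2) 1-3(w=1) 2-4(w=2)}
step 4: add edge 1-5 (w=10); MST = {1-2(w=2) 1-3(w=1) 1-5(w=10) 2-4(w=2)}
step 5: add edge 0-5 (w=2); MST = {0-5(w=2) 1-2(w=2) 1-3(w=1) 1-5(w=10) 2-4(w=2)}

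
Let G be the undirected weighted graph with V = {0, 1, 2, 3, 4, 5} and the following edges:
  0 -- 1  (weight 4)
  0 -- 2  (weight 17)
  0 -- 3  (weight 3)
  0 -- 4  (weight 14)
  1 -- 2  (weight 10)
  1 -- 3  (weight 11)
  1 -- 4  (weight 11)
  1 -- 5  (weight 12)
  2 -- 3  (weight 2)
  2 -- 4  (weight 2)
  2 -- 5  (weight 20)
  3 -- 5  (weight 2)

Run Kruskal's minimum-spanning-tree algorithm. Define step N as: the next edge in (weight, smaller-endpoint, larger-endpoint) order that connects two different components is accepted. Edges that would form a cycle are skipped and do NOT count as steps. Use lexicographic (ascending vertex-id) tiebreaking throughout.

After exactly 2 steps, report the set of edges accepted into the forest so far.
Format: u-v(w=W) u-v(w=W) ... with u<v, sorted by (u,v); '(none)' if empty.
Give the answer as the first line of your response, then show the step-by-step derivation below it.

2-3(w=2) 2-4(w=2)

step 1: add edge 2-3 (w=2); MST = {2-3(w=2)}
step 2: add edge 2-4 (w=2); MST = {2-3(w=2) 2-4(w=2)}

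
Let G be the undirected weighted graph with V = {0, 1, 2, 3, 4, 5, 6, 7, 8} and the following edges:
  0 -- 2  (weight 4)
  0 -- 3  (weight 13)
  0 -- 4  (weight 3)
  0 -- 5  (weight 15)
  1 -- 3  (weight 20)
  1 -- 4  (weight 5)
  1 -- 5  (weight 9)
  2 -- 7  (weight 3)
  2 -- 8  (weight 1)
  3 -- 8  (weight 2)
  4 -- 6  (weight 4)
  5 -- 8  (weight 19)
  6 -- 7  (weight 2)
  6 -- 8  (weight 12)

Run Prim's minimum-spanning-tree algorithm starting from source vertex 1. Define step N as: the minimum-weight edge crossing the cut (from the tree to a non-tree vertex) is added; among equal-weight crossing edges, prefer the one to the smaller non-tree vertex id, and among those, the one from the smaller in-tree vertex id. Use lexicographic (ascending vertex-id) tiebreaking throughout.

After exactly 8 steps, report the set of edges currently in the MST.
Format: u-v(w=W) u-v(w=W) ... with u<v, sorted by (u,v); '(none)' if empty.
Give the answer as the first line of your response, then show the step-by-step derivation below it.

0-2(w=4) 0-4(w=3) 1-4(w=5) 1-5(w=9) 2-7(w=3) 2-8(w=1) 3-8(w=2) 6-7(w=2)

step 1: add edge 1-4 (w=5); MST = {1-4(w=5)}
step 2: add edge 0-4 (w=3); MST = {0-4(w=3) 1-4(w=5)}
step 3: add edge 0-2 (w=4); MST = {0-2(w=4) 0-4(w=3) 1-4(w=5)}
step 4: add edge 2-8 (w=1); MST = {0-2(w=4) 0-4(w=3) 1-4(w=5) 2-8(w=1)}
step 5: add edge 3-8 (w=2); MST = {0-2(w=4) 0-4(w=3) 1-4(w=5) 2-8(w=1) 3-8(w=2)}
step 6: add edge 2-7 (w=3); MST = {0-2(w=4) 0-4(w=3) 1-4(w=5) 2-7(w=3) 2-8(w=1) 3-8(w=2)}
step 7: add edge 6-7 (w=2); MST = {0-2(w=4) 0-4(w=3) 1-4(w=5) 2-7(w=3) 2-8(w=1) 3-8(w=2) 6-7(w=2)}
step 8: add edge 1-5 (w=9); MST = {0-2(w=4) 0-4(w=3) 1-4(w=5) 1-5(w=9) 2-7(w=3) 2-8(w=1) 3-8(w=2) 6-7(w=2)}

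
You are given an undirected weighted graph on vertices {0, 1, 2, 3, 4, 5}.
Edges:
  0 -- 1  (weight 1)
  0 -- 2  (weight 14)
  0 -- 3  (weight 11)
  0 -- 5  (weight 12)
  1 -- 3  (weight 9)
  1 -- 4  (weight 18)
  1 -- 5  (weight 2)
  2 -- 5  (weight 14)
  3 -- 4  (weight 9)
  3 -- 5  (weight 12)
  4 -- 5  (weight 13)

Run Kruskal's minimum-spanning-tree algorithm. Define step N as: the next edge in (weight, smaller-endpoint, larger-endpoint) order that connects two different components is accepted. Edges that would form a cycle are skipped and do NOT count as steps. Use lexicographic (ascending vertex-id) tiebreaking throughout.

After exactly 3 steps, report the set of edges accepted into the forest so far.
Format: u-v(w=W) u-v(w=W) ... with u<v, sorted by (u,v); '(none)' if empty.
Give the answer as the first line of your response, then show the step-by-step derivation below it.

0-1(w=1) 1-3(w=9) 1-5(w=2)

step 1: add edge 0-1 (w=1); MST = {0-1(w=1)}
step 2: add edge 1-5 (w=2); MST = {0-1(w=1) 1-5(w=2)}
step 3: add edge 1-3 (w=9); MST = {0-1(w=1) 1-3(w=9) 1-5(w=2)}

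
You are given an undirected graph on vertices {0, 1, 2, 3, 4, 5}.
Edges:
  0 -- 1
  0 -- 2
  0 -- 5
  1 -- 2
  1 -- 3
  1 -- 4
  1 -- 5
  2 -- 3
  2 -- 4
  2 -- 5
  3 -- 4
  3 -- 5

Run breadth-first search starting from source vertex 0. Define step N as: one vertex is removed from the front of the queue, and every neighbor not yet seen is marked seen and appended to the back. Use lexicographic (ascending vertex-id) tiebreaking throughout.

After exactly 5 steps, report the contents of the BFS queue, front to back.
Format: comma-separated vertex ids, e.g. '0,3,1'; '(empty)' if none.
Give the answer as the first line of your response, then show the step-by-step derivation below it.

4

step 1: dequeue 0; queue=[1,2,5]; order=0
step 2: dequeue 1; queue=[2,5,3,4]; order=0,1
step 3: dequeue 2; queue=[5,3,4]; order=0,1,2
step 4: dequeue 5; queue=[3,4]; order=0,1,2,5
step 5: dequeue 3; queue=[4]; order=0,1,2,5,3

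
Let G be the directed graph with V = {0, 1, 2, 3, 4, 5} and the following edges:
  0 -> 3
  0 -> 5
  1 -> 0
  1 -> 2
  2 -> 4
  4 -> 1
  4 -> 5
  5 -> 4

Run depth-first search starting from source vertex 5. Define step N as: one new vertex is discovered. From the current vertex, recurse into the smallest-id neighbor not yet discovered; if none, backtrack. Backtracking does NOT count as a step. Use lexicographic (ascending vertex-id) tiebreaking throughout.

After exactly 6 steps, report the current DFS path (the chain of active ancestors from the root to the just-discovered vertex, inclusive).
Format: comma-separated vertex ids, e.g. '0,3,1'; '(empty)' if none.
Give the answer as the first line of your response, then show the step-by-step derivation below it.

5,4,1,2

step 1: discover 5; path=5; order=5
step 2: discover 4; path=5>4; order=5,4
step 3: discover 1; path=5>4>1; order=5,4,1
step 4: discover 0; path=5>4>1>0; order=5,4,1,0
step 5: discover 3; path=5>4>1>0>3; order=5,4,1,0,3
step 6: discover 2; path=5>4>1>2; order=5,4,1,0,3,2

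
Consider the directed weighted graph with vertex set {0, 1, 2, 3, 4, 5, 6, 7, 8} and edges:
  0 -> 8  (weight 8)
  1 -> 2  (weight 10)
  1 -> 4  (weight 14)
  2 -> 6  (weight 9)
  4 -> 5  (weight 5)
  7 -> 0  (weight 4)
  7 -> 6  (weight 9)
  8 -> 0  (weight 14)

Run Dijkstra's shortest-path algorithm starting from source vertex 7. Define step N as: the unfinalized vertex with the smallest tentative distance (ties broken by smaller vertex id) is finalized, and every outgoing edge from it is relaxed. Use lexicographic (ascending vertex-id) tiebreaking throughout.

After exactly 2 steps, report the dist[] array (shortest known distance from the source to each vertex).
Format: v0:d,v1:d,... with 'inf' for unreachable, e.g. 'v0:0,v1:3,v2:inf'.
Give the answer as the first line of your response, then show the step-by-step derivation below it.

v0:4,v1:inf,v2:inf,v3:inf,v4:inf,v5:inf,v6:9,v7:0,v8:12

step 1: dist = v0:4,v1:inf,v2:inf,v3:inf,v4:inf,v5:inf,v6:9,v7:0,v8:inf
step 2: dist = v0:4,v1:inf,v2:inf,v3:inf,v4:inf,v5:inf,v6:9,v7:0,v8:12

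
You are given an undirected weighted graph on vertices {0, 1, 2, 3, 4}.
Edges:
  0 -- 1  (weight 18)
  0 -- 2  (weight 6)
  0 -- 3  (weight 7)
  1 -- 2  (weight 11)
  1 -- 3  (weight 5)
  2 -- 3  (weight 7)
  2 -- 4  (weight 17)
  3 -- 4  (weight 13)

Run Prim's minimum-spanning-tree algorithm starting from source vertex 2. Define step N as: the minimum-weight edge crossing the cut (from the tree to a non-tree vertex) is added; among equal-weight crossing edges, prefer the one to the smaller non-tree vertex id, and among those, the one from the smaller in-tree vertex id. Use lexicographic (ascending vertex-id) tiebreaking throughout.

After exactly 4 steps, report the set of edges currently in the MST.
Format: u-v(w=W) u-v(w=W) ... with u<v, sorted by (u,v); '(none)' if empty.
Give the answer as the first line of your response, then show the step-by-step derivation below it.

0-2(w=6) 0-3(w=7) 1-3(w=5) 3-4(w=13)

step 1: add edge 0-2 (w=6); MST = {0-2(w=6)}
step 2: add edge 0-3 (w=7); MST = {0-2(w=6) 0-3(w=7)}
step 3: add edge 1-3 (w=5); MST = {0-2(w=6) 0-3(w=7) 1-3(w=5)}
step 4: add edge 3-4 (w=13); MST = {0-2(w=6) 0-3(w=7) 1-3(w=5) 3-4(w=13)}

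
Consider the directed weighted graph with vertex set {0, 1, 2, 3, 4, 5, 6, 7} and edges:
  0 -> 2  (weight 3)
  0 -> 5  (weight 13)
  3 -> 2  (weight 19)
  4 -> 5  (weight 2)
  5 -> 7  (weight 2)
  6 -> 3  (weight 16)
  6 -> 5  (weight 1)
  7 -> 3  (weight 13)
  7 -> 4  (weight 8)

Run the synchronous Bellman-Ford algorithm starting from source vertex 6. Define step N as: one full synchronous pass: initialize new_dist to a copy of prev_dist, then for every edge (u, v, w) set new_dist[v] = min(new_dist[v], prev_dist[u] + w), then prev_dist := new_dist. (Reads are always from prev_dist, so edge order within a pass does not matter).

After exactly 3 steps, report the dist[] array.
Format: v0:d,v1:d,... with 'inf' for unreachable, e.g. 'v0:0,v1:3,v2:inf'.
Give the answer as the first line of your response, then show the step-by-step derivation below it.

v0:inf,v1:inf,v2:35,v3:16,v4:11,v5:1,v6:0,v7:3

step 1: dist = v0:inf,v1:inf,v2:inf,v3:16,v4:inf,v5:1,v6:0,v7:inf
step 2: dist = v0:inf,v1:inf,v2:35,v3:16,v4:inf,v5:1,v6:0,v7:3
step 3: dist = v0:inf,v1:inf,v2:35,v3:16,v4:11,v5:1,v6:0,v7:3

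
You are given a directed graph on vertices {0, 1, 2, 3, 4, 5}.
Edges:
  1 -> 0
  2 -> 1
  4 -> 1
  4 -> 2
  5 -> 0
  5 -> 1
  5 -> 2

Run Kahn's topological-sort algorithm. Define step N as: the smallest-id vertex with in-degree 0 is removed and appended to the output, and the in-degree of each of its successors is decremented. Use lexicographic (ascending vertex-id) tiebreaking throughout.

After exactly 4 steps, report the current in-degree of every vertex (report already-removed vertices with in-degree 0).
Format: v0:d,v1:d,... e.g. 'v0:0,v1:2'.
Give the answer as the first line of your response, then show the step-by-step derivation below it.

v0:1,v1:0,v2:0,v3:0,v4:0,v5:0

step 1: output 3; order=[3]; indeg=(2,3,2,0,0,0)
step 2: output 4; order=[3,4]; indeg=(2,2,1,0,0,0)
step 3: output 5; order=[3,4,5]; indeg=(1,1,0,0,0,0)
step 4: output 2; order=[3,4,5,2]; indeg=(1,0,0,0,0,0)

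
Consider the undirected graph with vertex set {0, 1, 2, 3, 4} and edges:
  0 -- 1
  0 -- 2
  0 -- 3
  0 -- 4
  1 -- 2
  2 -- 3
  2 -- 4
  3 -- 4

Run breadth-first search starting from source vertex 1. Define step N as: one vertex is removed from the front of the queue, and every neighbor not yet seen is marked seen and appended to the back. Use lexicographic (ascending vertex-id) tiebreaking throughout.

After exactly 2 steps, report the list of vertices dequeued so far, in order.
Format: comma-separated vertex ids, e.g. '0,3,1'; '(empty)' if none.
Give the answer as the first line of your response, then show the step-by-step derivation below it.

1,0

step 1: dequeue 1; queue=[0,2]; order=1
step 2: dequeue 0; queue=[2,3,4]; order=1,0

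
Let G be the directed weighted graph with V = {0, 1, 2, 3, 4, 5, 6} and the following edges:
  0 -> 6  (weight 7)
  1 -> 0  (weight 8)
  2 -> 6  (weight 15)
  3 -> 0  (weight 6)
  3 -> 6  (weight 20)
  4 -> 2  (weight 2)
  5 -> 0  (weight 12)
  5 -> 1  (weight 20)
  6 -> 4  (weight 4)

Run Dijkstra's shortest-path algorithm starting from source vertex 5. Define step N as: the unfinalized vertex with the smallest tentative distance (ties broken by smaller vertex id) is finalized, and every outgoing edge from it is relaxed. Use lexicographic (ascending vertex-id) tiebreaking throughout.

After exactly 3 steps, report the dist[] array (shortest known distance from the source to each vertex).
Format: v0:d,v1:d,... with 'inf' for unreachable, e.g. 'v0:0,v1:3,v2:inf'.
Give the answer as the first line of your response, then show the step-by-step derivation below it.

v0:12,v1:20,v2:inf,v3:inf,v4:23,v5:0,v6:19

step 1: dist = v0:12,v1:20,v2:inf,v3:inf,v4:inf,v5:0,v6:inf
step 2: dist = v0:12,v1:20,v2:inf,v3:inf,v4:inf,v5:0,v6:19
step 3: dist = v0:12,v1:20,v2:inf,v3:inf,v4:23,v5:0,v6:19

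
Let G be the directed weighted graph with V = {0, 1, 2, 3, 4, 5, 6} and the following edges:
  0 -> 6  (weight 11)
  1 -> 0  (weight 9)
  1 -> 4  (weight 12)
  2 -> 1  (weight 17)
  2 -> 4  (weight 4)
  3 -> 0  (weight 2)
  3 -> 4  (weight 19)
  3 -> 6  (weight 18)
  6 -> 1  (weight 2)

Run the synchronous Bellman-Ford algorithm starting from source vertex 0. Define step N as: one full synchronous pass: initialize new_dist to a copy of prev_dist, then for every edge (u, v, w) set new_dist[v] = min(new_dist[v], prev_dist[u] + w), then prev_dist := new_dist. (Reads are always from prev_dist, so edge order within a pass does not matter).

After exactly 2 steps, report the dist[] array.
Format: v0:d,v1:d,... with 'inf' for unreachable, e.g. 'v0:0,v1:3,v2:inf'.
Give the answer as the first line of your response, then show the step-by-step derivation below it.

v0:0,v1:13,v2:inf,v3:inf,v4:inf,v5:inf,v6:11

step 1: dist = v0:0,v1:inf,v2:inf,v3:inf,v4:inf,v5:inf,v6:11
step 2: dist = v0:0,v1:13,v2:inf,v3:inf,v4:inf,v5:inf,v6:11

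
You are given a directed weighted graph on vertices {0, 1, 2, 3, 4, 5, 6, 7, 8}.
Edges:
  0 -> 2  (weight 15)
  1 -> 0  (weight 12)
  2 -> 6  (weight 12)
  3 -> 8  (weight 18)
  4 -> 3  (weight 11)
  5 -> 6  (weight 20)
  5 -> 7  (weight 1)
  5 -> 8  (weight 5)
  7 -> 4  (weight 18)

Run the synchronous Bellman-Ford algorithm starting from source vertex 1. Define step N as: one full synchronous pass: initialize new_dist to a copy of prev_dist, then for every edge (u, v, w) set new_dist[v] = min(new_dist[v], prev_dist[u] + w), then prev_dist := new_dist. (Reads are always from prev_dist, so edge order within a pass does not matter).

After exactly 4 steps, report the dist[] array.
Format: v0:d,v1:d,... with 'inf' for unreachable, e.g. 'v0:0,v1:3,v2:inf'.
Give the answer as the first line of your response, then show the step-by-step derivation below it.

v0:12,v1:0,v2:27,v3:inf,v4:inf,v5:inf,v6:39,v7:inf,v8:inf

step 1: dist = v0:12,v1:0,v2:inf,v3:inf,v4:inf,v5:inf,v6:inf,v7:inf,v8:inf
step 2: dist = v0:12,v1:0,v2:27,v3:inf,v4:inf,v5:inf,v6:inf,v7:inf,v8:inf
step 3: dist = v0:12,v1:0,v2:27,v3:inf,v4:inf,v5:inf,v6:39,v7:inf,v8:inf
step 4: dist = v0:12,v1:0,v2:27,v3:inf,v4:inf,v5:inf,v6:39,v7:inf,v8:inf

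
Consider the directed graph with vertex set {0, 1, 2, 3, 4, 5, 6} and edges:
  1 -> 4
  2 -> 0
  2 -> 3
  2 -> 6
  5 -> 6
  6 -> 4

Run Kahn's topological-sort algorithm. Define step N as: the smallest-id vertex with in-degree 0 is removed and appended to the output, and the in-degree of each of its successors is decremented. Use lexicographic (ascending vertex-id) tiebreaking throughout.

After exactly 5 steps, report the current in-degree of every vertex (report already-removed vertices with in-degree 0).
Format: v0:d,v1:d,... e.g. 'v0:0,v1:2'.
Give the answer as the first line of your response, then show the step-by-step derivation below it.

v0:0,v1:0,v2:0,v3:0,v4:1,v5:0,v6:0

step 1: output 1; order=[1]; indeg=(1,0,0,1,1,0,2)
step 2: output 2; order=[1,2]; indeg=(0,0,0,0,1,0,1)
step 3: output 0; order=[1,2,0]; indeg=(0,0,0,0,1,0,1)
step 4: output 3; order=[1,2,0,3]; indeg=(0,0,0,0,1,0,1)
step 5: output 5; order=[1,2,0,3,5]; indeg=(0,0,0,0,1,0,0)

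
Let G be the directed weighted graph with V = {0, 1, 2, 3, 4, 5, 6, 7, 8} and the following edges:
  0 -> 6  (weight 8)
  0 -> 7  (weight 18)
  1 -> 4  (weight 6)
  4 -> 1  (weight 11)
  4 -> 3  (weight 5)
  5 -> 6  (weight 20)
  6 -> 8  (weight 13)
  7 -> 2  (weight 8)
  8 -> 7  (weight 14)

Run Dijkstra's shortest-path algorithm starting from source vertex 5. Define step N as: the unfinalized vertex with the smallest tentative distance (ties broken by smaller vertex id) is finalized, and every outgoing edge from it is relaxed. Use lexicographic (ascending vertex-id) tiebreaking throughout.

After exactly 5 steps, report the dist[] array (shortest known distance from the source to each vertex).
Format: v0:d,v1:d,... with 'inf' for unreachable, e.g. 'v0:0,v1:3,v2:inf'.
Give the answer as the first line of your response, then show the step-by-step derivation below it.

v0:inf,v1:inf,v2:55,v3:inf,v4:inf,v5:0,v6:20,v7:47,v8:33

step 1: dist = v0:inf,v1:inf,v2:inf,v3:inf,v4:inf,v5:0,v6:20,v7:inf,v8:inf
step 2: dist = v0:inf,v1:inf,v2:inf,v3:inf,v4:inf,v5:0,v6:20,v7:inf,v8:33
step 3: dist = v0:inf,v1:inf,v2:inf,v3:inf,v4:inf,v5:0,v6:20,v7:47,v8:33
step 4: dist = v0:inf,v1:inf,v2:55,v3:inf,v4:inf,v5:0,v6:20,v7:47,v8:33
step 5: dist = v0:inf,v1:inf,v2:55,v3:inf,v4:inf,v5:0,v6:20,v7:47,v8:33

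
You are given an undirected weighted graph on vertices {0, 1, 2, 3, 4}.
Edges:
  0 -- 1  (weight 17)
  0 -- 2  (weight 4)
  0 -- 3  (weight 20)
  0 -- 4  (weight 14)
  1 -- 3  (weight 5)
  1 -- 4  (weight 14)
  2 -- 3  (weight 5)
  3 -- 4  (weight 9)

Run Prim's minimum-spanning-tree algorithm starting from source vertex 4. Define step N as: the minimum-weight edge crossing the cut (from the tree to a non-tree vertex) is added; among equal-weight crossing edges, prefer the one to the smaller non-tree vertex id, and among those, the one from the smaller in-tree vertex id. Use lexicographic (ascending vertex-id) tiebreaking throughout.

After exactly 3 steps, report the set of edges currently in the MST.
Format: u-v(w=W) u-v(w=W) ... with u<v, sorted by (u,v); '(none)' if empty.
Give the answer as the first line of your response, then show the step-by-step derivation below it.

1-3(w=5) 2-3(w=5) 3-4(w=9)

step 1: add edge 3-4 (w=9); MST = {3-4(w=9)}
step 2: add edge 1-3 (w=5); MST = {1-3(w=5) 3-4(w=9)}
step 3: add edge 2-3 (w=5); MST = {1-3(w=5) 2-3(w=5) 3-4(w=9)}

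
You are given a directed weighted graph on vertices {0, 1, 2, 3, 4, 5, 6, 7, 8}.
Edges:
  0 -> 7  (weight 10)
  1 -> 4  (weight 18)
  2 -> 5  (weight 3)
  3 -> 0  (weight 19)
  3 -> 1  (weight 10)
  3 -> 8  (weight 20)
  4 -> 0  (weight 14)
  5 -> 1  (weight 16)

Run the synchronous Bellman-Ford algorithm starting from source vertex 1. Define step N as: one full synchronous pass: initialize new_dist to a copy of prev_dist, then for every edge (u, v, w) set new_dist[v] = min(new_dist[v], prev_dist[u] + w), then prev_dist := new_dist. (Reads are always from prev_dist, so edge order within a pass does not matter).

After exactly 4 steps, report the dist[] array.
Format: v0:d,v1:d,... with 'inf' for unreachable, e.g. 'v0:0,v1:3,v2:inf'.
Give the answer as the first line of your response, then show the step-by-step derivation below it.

v0:32,v1:0,v2:inf,v3:inf,v4:18,v5:inf,v6:inf,v7:42,v8:inf

step 1: dist = v0:inf,v1:0,v2:inf,v3:inf,v4:18,v5:inf,v6:inf,v7:inf,v8:inf
step 2: dist = v0:32,v1:0,v2:inf,v3:inf,v4:18,v5:inf,v6:inf,v7:inf,v8:inf
step 3: dist = v0:32,v1:0,v2:inf,v3:inf,v4:18,v5:inf,v6:inf,v7:42,v8:inf
step 4: dist = v0:32,v1:0,v2:inf,v3:inf,v4:18,v5:inf,v6:inf,v7:42,v8:inf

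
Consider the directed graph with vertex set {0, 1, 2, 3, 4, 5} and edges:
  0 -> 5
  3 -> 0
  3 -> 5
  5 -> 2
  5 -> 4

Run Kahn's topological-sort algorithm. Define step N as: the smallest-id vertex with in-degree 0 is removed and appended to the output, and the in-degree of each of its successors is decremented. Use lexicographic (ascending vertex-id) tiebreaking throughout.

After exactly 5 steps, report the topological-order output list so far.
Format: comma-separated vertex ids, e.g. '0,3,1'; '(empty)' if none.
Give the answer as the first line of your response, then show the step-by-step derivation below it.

1,3,0,5,2

step 1: output 1; order=[1]; indeg=(1,0,1,0,1,2)
step 2: output 3; order=[1,3]; indeg=(0,0,1,0,1,1)
step 3: output 0; order=[1,3,0]; indeg=(0,0,1,0,1,0)
step 4: output 5; order=[1,3,0,5]; indeg=(0,0,0,0,0,0)
step 5: output 2; order=[1,3,0,5,2]; indeg=(0,0,0,0,0,0)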